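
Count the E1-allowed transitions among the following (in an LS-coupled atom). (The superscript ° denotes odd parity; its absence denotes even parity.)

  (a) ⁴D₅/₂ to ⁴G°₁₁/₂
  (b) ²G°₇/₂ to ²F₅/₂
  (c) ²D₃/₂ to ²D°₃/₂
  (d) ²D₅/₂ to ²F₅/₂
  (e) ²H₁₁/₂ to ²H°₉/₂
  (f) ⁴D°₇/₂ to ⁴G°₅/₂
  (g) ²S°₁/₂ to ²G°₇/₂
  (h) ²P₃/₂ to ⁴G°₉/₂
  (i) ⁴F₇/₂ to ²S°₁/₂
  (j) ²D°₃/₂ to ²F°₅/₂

(a) forbidden (ΔL, ΔJ fail)
(b) allowed
(c) allowed
(d) forbidden (parity fails)
(e) allowed
(f) forbidden (parity, ΔL fail)
(g) forbidden (parity, ΔL, ΔJ fail)
(h) forbidden (ΔS, ΔL, ΔJ fail)
(i) forbidden (ΔS, ΔL, ΔJ fail)
(j) forbidden (parity fails)
Total allowed: 3 of 10.

3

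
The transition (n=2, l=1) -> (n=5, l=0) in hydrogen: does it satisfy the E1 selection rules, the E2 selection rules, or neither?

E1

Δl = 0 − 1 = -1; l_i + l_f = 1.
E1 (Δl = ±1): satisfied.
E2 (Δl = 0,±2, l_i+l_f ≥ 2): not satisfied.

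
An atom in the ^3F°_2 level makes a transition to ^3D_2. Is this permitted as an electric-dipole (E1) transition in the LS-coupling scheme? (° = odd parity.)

Reading off the term symbols: S 1→1, L 3→2, J 2→2, parity odd→even.
ΔJ = 0, ±1 (not J=0↔0): J: 2 → 2, ΔJ = +0 — ok.
ΔS = 0: S: 1 → 1 — ok.
ΔL = 0, ±1 (not L=0↔0): L: 3 → 2, ΔL = -1 — ok.
Parity must change: odd → even — ok.
All four E1 rules are satisfied.

allowed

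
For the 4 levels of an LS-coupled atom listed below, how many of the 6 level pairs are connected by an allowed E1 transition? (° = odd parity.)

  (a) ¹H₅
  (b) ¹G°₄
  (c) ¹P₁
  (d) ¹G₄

2

(a)–(b): allowed.
(a)–(c): forbidden (parity, ΔL, ΔJ).
(a)–(d): forbidden (parity).
(b)–(c): forbidden (ΔL, ΔJ).
(b)–(d): allowed.
(c)–(d): forbidden (parity, ΔL, ΔJ).
Allowed pairs: 2 of 6.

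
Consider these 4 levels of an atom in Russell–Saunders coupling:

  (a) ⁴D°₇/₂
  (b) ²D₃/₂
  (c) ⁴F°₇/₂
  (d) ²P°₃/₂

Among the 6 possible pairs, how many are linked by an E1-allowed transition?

(a)–(b): forbidden (ΔS, ΔJ).
(a)–(c): forbidden (parity).
(a)–(d): forbidden (parity, ΔS, ΔJ).
(b)–(c): forbidden (ΔS, ΔJ).
(b)–(d): allowed.
(c)–(d): forbidden (parity, ΔS, ΔL, ΔJ).
Allowed pairs: 1 of 6.

1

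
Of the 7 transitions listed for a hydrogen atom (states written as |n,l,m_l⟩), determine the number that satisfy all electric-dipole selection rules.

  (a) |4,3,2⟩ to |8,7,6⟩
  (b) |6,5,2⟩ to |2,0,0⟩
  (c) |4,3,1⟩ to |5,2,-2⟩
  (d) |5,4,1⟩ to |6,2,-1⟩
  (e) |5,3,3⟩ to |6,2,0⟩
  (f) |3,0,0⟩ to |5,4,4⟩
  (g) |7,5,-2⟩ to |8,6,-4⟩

0

(a) forbidden — Δl = +4 (E1 requires Δl = ±1); Δm_l = +4 (E1 requires Δm_l = 0, ±1)
(b) forbidden — Δl = -5 (E1 requires Δl = ±1); Δm_l = -2 (E1 requires Δm_l = 0, ±1)
(c) forbidden — Δm_l = -3 (E1 requires Δm_l = 0, ±1)
(d) forbidden — Δl = -2 (E1 requires Δl = ±1); Δm_l = -2 (E1 requires Δm_l = 0, ±1)
(e) forbidden — Δm_l = -3 (E1 requires Δm_l = 0, ±1)
(f) forbidden — Δl = +4 (E1 requires Δl = ±1); Δm_l = +4 (E1 requires Δm_l = 0, ±1)
(g) forbidden — Δm_l = -2 (E1 requires Δm_l = 0, ±1)
Total allowed: 0 of 7.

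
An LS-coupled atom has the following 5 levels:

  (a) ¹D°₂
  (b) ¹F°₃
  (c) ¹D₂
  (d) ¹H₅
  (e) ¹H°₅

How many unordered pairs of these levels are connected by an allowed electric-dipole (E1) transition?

3

(a)–(b): forbidden (parity).
(a)–(c): allowed.
(a)–(d): forbidden (ΔL, ΔJ).
(a)–(e): forbidden (parity, ΔL, ΔJ).
(b)–(c): allowed.
(b)–(d): forbidden (ΔL, ΔJ).
(b)–(e): forbidden (parity, ΔL, ΔJ).
(c)–(d): forbidden (parity, ΔL, ΔJ).
(c)–(e): forbidden (ΔL, ΔJ).
(d)–(e): allowed.
Allowed pairs: 3 of 10.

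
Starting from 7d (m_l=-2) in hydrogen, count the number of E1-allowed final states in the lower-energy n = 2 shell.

1

E1 requires Δl = ±1, so l_f ∈ {1, 3}; with 0 ≤ l_f ≤ n_f−1 = 1, the allowed l_f values are {1}.
For l_f = 1: m_f ∈ {m_i−1, m_i, m_i+1} ∩ [−1, 1] = {-1} → 1 state.
Total: 1.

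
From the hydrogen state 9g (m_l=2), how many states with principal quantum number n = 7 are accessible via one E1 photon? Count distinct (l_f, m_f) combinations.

6

E1 requires Δl = ±1, so l_f ∈ {3, 5}; with 0 ≤ l_f ≤ n_f−1 = 6, the allowed l_f values are {3, 5}.
For l_f = 3: m_f ∈ {m_i−1, m_i, m_i+1} ∩ [−3, 3] = {1, 2, 3} → 3 states.
For l_f = 5: m_f ∈ {m_i−1, m_i, m_i+1} ∩ [−5, 5] = {1, 2, 3} → 3 states.
Total: 6.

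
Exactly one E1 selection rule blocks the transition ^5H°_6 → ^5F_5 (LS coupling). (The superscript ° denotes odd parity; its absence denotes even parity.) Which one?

Reading off the term symbols: S 2→2, L 5→3, J 6→5, parity odd→even.
Parity must change: odd → even — satisfied.
ΔS = 0: S: 2 → 2 — satisfied.
ΔL = 0, ±1 (not L=0↔0): L: 5 → 3, ΔL = -2 — violated.
ΔJ = 0, ±1 (not J=0↔0): J: 6 → 5, ΔJ = -1 — satisfied.

the ΔL = 0, ±1 rule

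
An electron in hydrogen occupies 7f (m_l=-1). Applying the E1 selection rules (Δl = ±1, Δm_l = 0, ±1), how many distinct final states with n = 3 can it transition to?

E1 requires Δl = ±1, so l_f ∈ {2, 4}; with 0 ≤ l_f ≤ n_f−1 = 2, the allowed l_f values are {2}.
For l_f = 2: m_f ∈ {m_i−1, m_i, m_i+1} ∩ [−2, 2] = {-2, -1, 0} → 3 states.
Total: 3.

3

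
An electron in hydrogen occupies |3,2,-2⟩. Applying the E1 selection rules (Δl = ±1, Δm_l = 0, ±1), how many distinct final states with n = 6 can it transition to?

E1 requires Δl = ±1, so l_f ∈ {1, 3}; with 0 ≤ l_f ≤ n_f−1 = 5, the allowed l_f values are {1, 3}.
For l_f = 1: m_f ∈ {m_i−1, m_i, m_i+1} ∩ [−1, 1] = {-1} → 1 state.
For l_f = 3: m_f ∈ {m_i−1, m_i, m_i+1} ∩ [−3, 3] = {-3, -2, -1} → 3 states.
Total: 4.

4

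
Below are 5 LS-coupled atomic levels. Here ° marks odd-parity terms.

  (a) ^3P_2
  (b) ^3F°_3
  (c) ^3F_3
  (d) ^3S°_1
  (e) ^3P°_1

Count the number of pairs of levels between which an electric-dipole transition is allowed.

3

(a)–(b): forbidden (ΔL).
(a)–(c): forbidden (parity, ΔL).
(a)–(d): allowed.
(a)–(e): allowed.
(b)–(c): allowed.
(b)–(d): forbidden (parity, ΔL, ΔJ).
(b)–(e): forbidden (parity, ΔL, ΔJ).
(c)–(d): forbidden (ΔL, ΔJ).
(c)–(e): forbidden (ΔL, ΔJ).
(d)–(e): forbidden (parity).
Allowed pairs: 3 of 10.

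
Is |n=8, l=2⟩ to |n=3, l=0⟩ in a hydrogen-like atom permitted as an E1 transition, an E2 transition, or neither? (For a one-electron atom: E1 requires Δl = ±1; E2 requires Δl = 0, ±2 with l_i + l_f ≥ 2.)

E2

Δl = 0 − 2 = -2; l_i + l_f = 2.
E1 (Δl = ±1): not satisfied.
E2 (Δl = 0,±2, l_i+l_f ≥ 2): satisfied.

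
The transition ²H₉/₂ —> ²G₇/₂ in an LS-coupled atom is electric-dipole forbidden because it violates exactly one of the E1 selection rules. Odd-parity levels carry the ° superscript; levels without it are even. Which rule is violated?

Parity must change: even → even — violated.
ΔS = 0: S: 1/2 → 1/2 — satisfied.
ΔL = 0, ±1 (not L=0↔0): L: 5 → 4, ΔL = -1 — satisfied.
ΔJ = 0, ±1 (not J=0↔0): J: 9/2 → 7/2, ΔJ = -1 — satisfied.

parity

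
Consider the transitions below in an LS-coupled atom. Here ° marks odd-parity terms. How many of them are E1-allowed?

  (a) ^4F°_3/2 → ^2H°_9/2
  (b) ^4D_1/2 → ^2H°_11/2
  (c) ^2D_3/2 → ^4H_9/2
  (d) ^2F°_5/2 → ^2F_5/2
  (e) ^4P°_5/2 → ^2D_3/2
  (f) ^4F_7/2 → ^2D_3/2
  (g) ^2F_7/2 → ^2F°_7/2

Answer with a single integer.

(a) forbidden (parity, ΔS, ΔL, ΔJ fail)
(b) forbidden (ΔS, ΔL, ΔJ fail)
(c) forbidden (parity, ΔS, ΔL, ΔJ fail)
(d) allowed
(e) forbidden (ΔS fails)
(f) forbidden (parity, ΔS, ΔJ fail)
(g) allowed
Total allowed: 2 of 7.

2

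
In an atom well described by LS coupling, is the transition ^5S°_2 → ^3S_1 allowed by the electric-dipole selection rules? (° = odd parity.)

Reading off the term symbols: S 2→1, L 0→0, J 2→1, parity odd→even.
ΔJ = 0, ±1 (not J=0↔0): J: 2 → 1, ΔJ = -1 — passes.
ΔS = 0: S: 2 → 1 — fails.
ΔL = 0, ±1 (not L=0↔0): L: 0 → 0, ΔL = +0 — fails.
Parity must change: odd → even — passes.
Rule(s) violated: ΔS, ΔL.

forbidden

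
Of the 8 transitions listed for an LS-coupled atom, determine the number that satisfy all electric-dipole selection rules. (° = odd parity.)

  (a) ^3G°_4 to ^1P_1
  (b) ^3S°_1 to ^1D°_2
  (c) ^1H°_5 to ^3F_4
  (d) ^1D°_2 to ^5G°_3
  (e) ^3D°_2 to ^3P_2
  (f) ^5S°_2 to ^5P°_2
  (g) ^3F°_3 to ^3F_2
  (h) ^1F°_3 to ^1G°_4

(a) forbidden (ΔS, ΔL, ΔJ fail)
(b) forbidden (parity, ΔS, ΔL fail)
(c) forbidden (ΔS, ΔL fail)
(d) forbidden (parity, ΔS, ΔL fail)
(e) allowed
(f) forbidden (parity fails)
(g) allowed
(h) forbidden (parity fails)
Total allowed: 2 of 8.

2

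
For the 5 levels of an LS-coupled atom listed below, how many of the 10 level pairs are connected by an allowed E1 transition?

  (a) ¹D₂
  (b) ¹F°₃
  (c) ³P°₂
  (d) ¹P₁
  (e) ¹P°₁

3

(a)–(b): allowed.
(a)–(c): forbidden (ΔS).
(a)–(d): forbidden (parity).
(a)–(e): allowed.
(b)–(c): forbidden (parity, ΔS, ΔL).
(b)–(d): forbidden (ΔL, ΔJ).
(b)–(e): forbidden (parity, ΔL, ΔJ).
(c)–(d): forbidden (ΔS).
(c)–(e): forbidden (parity, ΔS).
(d)–(e): allowed.
Allowed pairs: 3 of 10.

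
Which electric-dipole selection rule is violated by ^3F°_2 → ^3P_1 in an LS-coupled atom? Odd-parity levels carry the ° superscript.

ΔJ = 0, ±1 (not J=0↔0): J: 2 → 1, ΔJ = -1 — ✓.
Parity must change: odd → even — ✓.
ΔL = 0, ±1 (not L=0↔0): L: 3 → 1, ΔL = -2 — ✗.
ΔS = 0: S: 1 → 1 — ✓.

the ΔL = 0, ±1 rule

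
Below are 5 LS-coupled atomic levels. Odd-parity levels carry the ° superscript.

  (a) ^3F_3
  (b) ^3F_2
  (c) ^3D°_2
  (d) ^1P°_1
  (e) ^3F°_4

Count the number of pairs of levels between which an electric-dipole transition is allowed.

(a)–(b): forbidden (parity).
(a)–(c): allowed.
(a)–(d): forbidden (ΔS, ΔL, ΔJ).
(a)–(e): allowed.
(b)–(c): allowed.
(b)–(d): forbidden (ΔS, ΔL).
(b)–(e): forbidden (ΔJ).
(c)–(d): forbidden (parity, ΔS).
(c)–(e): forbidden (parity, ΔJ).
(d)–(e): forbidden (parity, ΔS, ΔL, ΔJ).
Allowed pairs: 3 of 10.

3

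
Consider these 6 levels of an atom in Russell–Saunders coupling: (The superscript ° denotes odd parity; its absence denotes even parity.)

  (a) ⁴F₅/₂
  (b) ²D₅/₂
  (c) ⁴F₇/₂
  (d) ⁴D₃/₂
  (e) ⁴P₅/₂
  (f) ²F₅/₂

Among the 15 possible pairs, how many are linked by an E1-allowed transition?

(a)–(b): forbidden (parity, ΔS).
(a)–(c): forbidden (parity).
(a)–(d): forbidden (parity).
(a)–(e): forbidden (parity, ΔL).
(a)–(f): forbidden (parity, ΔS).
(b)–(c): forbidden (parity, ΔS).
(b)–(d): forbidden (parity, ΔS).
(b)–(e): forbidden (parity, ΔS).
(b)–(f): forbidden (parity).
(c)–(d): forbidden (parity, ΔJ).
(c)–(e): forbidden (parity, ΔL).
(c)–(f): forbidden (parity, ΔS).
(d)–(e): forbidden (parity).
(d)–(f): forbidden (parity, ΔS).
(e)–(f): forbidden (parity, ΔS, ΔL).
Allowed pairs: 0 of 15.

0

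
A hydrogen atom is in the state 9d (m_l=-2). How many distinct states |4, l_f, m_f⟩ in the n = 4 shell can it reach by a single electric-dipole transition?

4

E1 requires Δl = ±1, so l_f ∈ {1, 3}; with 0 ≤ l_f ≤ n_f−1 = 3, the allowed l_f values are {1, 3}.
For l_f = 1: m_f ∈ {m_i−1, m_i, m_i+1} ∩ [−1, 1] = {-1} → 1 state.
For l_f = 3: m_f ∈ {m_i−1, m_i, m_i+1} ∩ [−3, 3] = {-3, -2, -1} → 3 states.
Total: 4.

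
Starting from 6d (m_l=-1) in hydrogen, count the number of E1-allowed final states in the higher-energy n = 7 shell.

E1 requires Δl = ±1, so l_f ∈ {1, 3}; with 0 ≤ l_f ≤ n_f−1 = 6, the allowed l_f values are {1, 3}.
For l_f = 1: m_f ∈ {m_i−1, m_i, m_i+1} ∩ [−1, 1] = {-1, 0} → 2 states.
For l_f = 3: m_f ∈ {m_i−1, m_i, m_i+1} ∩ [−3, 3] = {-2, -1, 0} → 3 states.
Total: 5.

5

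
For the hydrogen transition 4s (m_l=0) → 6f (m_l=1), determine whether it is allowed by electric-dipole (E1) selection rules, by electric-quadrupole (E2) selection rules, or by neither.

neither

Δl = 3 − 0 = +3; l_i + l_f = 3.
Δm_l = +1.
E1 (Δl = ±1, |Δm_l| ≤ 1): not satisfied.
E2 (Δl = 0,±2, l_i+l_f ≥ 2, |Δm_l| ≤ 2): not satisfied.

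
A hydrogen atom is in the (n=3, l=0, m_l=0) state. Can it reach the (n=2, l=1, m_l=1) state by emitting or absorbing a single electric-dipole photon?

l: 0 → 1 (Δl = +1). Δl = ±1 ✓.
Δm_l = 1 − (0) = +1. E1 requires Δm_l = 0, ±1: ✓.
All E1 selection rules are satisfied.

allowed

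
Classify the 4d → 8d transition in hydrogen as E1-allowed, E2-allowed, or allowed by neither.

Δl = 2 − 2 = +0; l_i + l_f = 4.
E1 (Δl = ±1): not satisfied.
E2 (Δl = 0,±2, l_i+l_f ≥ 2): satisfied.

E2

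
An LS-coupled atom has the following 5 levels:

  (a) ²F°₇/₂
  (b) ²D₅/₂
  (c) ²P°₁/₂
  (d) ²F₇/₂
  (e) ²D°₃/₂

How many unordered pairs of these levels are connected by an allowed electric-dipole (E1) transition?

(a)–(b): allowed.
(a)–(c): forbidden (parity, ΔL, ΔJ).
(a)–(d): allowed.
(a)–(e): forbidden (parity, ΔJ).
(b)–(c): forbidden (ΔJ).
(b)–(d): forbidden (parity).
(b)–(e): allowed.
(c)–(d): forbidden (ΔL, ΔJ).
(c)–(e): forbidden (parity).
(d)–(e): forbidden (ΔJ).
Allowed pairs: 3 of 10.

3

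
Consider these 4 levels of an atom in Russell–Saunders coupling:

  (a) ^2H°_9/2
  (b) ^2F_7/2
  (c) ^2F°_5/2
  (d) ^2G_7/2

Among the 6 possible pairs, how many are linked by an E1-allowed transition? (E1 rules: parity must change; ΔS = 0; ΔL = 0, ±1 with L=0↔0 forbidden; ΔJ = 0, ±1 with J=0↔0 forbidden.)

(a)–(b): forbidden (ΔL).
(a)–(c): forbidden (parity, ΔL, ΔJ).
(a)–(d): allowed.
(b)–(c): allowed.
(b)–(d): forbidden (parity).
(c)–(d): allowed.
Allowed pairs: 3 of 6.

3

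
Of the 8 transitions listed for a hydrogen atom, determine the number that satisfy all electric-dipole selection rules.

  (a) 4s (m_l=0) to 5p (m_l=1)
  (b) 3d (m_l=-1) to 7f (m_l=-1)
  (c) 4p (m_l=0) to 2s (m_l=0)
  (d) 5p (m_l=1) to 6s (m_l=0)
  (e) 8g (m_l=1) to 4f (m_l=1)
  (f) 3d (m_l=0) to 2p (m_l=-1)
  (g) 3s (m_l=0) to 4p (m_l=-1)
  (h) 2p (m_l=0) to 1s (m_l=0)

(a) allowed
(b) allowed
(c) allowed
(d) allowed
(e) allowed
(f) allowed
(g) allowed
(h) allowed
Total allowed: 8 of 8.

8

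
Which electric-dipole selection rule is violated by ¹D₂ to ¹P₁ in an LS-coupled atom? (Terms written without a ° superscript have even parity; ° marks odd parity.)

Initial level: S=0, L=2, J=2, parity even. Final level: S=0, L=1, J=1, parity even.
Parity must change: even → even — fails.
ΔL = 0, ±1 (not L=0↔0): L: 2 → 1, ΔL = -1 — ok.
ΔS = 0: S: 0 → 0 — ok.
ΔJ = 0, ±1 (not J=0↔0): J: 2 → 1, ΔJ = -1 — ok.

parity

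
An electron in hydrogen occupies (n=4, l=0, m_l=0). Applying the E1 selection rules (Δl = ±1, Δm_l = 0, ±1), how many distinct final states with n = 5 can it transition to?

E1 requires Δl = ±1, so l_f ∈ {-1, 1}; with 0 ≤ l_f ≤ n_f−1 = 4, the allowed l_f values are {1}.
For l_f = 1: m_f ∈ {m_i−1, m_i, m_i+1} ∩ [−1, 1] = {-1, 0, 1} → 3 states.
Total: 3.

3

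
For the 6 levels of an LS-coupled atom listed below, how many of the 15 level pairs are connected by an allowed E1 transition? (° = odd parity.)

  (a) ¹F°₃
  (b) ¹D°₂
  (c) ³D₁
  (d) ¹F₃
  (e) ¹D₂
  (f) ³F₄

(a)–(b): forbidden (parity).
(a)–(c): forbidden (ΔS, ΔJ).
(a)–(d): allowed.
(a)–(e): allowed.
(a)–(f): forbidden (ΔS).
(b)–(c): forbidden (ΔS).
(b)–(d): allowed.
(b)–(e): allowed.
(b)–(f): forbidden (ΔS, ΔJ).
(c)–(d): forbidden (parity, ΔS, ΔJ).
(c)–(e): forbidden (parity, ΔS).
(c)–(f): forbidden (parity, ΔJ).
(d)–(e): forbidden (parity).
(d)–(f): forbidden (parity, ΔS).
(e)–(f): forbidden (parity, ΔS, ΔJ).
Allowed pairs: 4 of 15.

4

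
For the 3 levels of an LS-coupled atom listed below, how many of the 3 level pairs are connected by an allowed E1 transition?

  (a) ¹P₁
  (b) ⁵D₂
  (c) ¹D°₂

1

(a)–(b): forbidden (parity, ΔS).
(a)–(c): allowed.
(b)–(c): forbidden (ΔS).
Allowed pairs: 1 of 3.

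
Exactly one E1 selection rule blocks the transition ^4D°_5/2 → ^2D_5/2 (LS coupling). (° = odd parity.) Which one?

ΔS = 0: S: 3/2 → 1/2 — ✗.
ΔL = 0, ±1 (not L=0↔0): L: 2 → 2, ΔL = +0 — ✓.
Parity must change: odd → even — ✓.
ΔJ = 0, ±1 (not J=0↔0): J: 5/2 → 5/2, ΔJ = +0 — ✓.

the ΔS = 0 rule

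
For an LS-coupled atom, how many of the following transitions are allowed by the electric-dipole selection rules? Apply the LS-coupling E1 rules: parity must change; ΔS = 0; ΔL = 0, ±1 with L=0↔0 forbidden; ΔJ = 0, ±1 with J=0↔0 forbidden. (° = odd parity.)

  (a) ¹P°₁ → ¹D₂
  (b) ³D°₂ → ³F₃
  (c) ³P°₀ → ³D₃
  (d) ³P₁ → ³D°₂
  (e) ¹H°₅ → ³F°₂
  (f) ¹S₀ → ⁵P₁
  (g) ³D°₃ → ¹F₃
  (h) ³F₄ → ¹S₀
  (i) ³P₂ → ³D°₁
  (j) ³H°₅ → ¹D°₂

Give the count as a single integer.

(a) allowed
(b) allowed
(c) forbidden (ΔJ fails)
(d) allowed
(e) forbidden (parity, ΔS, ΔL, ΔJ fail)
(f) forbidden (parity, ΔS fail)
(g) forbidden (ΔS fails)
(h) forbidden (parity, ΔS, ΔL, ΔJ fail)
(i) allowed
(j) forbidden (parity, ΔS, ΔL, ΔJ fail)
Total allowed: 4 of 10.

4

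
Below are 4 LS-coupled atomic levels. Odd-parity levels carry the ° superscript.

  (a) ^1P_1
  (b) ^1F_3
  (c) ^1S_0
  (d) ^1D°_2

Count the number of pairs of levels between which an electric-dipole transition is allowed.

(a)–(b): forbidden (parity, ΔL, ΔJ).
(a)–(c): forbidden (parity).
(a)–(d): allowed.
(b)–(c): forbidden (parity, ΔL, ΔJ).
(b)–(d): allowed.
(c)–(d): forbidden (ΔL, ΔJ).
Allowed pairs: 2 of 6.

2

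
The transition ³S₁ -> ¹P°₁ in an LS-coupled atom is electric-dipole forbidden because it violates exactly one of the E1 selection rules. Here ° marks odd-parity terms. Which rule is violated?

the ΔS = 0 rule

Reading off the term symbols: S 1→0, L 0→1, J 1→1, parity even→odd.
ΔJ = 0, ±1 (not J=0↔0): J: 1 → 1, ΔJ = +0 — satisfied.
ΔS = 0: S: 1 → 0 — violated.
ΔL = 0, ±1 (not L=0↔0): L: 0 → 1, ΔL = +1 — satisfied.
Parity must change: even → odd — satisfied.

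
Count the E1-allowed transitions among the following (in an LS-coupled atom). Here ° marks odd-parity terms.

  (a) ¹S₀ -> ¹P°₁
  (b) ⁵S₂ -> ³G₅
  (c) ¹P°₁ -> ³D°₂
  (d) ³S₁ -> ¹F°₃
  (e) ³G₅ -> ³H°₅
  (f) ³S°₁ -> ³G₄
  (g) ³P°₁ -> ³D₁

(a) allowed
(b) forbidden (parity, ΔS, ΔL, ΔJ fail)
(c) forbidden (parity, ΔS fail)
(d) forbidden (ΔS, ΔL, ΔJ fail)
(e) allowed
(f) forbidden (ΔL, ΔJ fail)
(g) allowed
Total allowed: 3 of 7.

3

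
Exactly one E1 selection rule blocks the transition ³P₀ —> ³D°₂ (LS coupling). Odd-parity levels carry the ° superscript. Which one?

Initial level: S=1, L=1, J=0, parity even. Final level: S=1, L=2, J=2, parity odd.
Parity must change: even → odd — passes.
ΔS = 0: S: 1 → 1 — passes.
ΔL = 0, ±1 (not L=0↔0): L: 1 → 2, ΔL = +1 — passes.
ΔJ = 0, ±1 (not J=0↔0): J: 0 → 2, ΔJ = +2 — fails.

the ΔJ = 0, ±1 rule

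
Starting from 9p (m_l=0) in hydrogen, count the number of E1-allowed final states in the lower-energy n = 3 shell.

4

E1 requires Δl = ±1, so l_f ∈ {0, 2}; with 0 ≤ l_f ≤ n_f−1 = 2, the allowed l_f values are {0, 2}.
For l_f = 0: m_f ∈ {m_i−1, m_i, m_i+1} ∩ [−0, 0] = {0} → 1 state.
For l_f = 2: m_f ∈ {m_i−1, m_i, m_i+1} ∩ [−2, 2] = {-1, 0, 1} → 3 states.
Total: 4.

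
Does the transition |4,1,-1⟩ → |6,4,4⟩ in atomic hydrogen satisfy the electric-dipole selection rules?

Initial l = 1, final l = 4, so Δl = +3. E1 requires Δl = ±1: fails.
m_l: -1 → 4 (Δm_l = +5). |Δm_l| ≤ 1 fails.
The transition is electric-dipole forbidden.

forbidden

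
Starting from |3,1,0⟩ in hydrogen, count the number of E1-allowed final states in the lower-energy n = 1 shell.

1

E1 requires Δl = ±1, so l_f ∈ {0, 2}; with 0 ≤ l_f ≤ n_f−1 = 0, the allowed l_f values are {0}.
For l_f = 0: m_f ∈ {m_i−1, m_i, m_i+1} ∩ [−0, 0] = {0} → 1 state.
Total: 1.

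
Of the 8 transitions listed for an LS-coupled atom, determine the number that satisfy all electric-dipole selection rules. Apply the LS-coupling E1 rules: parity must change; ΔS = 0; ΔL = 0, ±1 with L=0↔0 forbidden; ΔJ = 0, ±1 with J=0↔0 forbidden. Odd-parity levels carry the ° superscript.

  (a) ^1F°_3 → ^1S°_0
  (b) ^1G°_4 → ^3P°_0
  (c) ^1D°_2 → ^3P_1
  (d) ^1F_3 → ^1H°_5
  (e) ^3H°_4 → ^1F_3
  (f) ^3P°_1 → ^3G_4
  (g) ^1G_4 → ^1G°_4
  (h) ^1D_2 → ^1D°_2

(a) forbidden (parity, ΔL, ΔJ fail)
(b) forbidden (parity, ΔS, ΔL, ΔJ fail)
(c) forbidden (ΔS fails)
(d) forbidden (ΔL, ΔJ fail)
(e) forbidden (ΔS, ΔL fail)
(f) forbidden (ΔL, ΔJ fail)
(g) allowed
(h) allowed
Total allowed: 2 of 8.

2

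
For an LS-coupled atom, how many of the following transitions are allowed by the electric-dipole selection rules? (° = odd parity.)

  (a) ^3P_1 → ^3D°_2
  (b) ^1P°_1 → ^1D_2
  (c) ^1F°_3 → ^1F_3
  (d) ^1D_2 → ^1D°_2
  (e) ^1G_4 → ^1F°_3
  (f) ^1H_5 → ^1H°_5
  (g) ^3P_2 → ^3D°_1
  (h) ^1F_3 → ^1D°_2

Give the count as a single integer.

8

(a) allowed
(b) allowed
(c) allowed
(d) allowed
(e) allowed
(f) allowed
(g) allowed
(h) allowed
Total allowed: 8 of 8.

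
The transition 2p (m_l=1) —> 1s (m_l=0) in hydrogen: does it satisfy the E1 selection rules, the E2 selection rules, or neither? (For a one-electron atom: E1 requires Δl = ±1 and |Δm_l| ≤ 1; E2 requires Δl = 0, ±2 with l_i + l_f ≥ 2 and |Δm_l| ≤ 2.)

Δl = 0 − 1 = -1; l_i + l_f = 1.
Δm_l = -1.
E1 (Δl = ±1, |Δm_l| ≤ 1): satisfied.
E2 (Δl = 0,±2, l_i+l_f ≥ 2, |Δm_l| ≤ 2): not satisfied.

E1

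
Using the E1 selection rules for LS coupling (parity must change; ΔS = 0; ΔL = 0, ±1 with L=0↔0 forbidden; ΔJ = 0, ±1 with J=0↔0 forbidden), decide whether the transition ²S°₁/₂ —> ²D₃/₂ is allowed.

Reading off the term symbols: S 1/2→1/2, L 0→2, J 1/2→3/2, parity odd→even.
ΔL = 0, ±1 (not L=0↔0): L: 0 → 2, ΔL = +2 — fails.
Parity must change: odd → even — ok.
ΔJ = 0, ±1 (not J=0↔0): J: 1/2 → 3/2, ΔJ = +1 — ok.
ΔS = 0: S: 1/2 → 1/2 — ok.
Rule(s) violated: ΔL.

forbidden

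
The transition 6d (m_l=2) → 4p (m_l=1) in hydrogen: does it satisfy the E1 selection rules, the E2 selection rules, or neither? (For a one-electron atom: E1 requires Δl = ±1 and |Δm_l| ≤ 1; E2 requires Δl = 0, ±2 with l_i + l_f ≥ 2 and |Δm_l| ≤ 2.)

Δl = 1 − 2 = -1; l_i + l_f = 3.
Δm_l = -1.
E1 (Δl = ±1, |Δm_l| ≤ 1): satisfied.
E2 (Δl = 0,±2, l_i+l_f ≥ 2, |Δm_l| ≤ 2): not satisfied.

E1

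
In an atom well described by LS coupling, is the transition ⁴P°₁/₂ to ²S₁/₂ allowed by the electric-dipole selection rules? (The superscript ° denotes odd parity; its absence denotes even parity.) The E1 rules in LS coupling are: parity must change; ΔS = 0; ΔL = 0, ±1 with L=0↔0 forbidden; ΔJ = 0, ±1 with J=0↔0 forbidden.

Initial level: S=3/2, L=1, J=1/2, parity odd. Final level: S=1/2, L=0, J=1/2, parity even.
Parity must change: odd → even — passes.
ΔL = 0, ±1 (not L=0↔0): L: 1 → 0, ΔL = -1 — passes.
ΔJ = 0, ±1 (not J=0↔0): J: 1/2 → 1/2, ΔJ = +0 — passes.
ΔS = 0: S: 3/2 → 1/2 — fails.
Rule(s) violated: ΔS.

forbidden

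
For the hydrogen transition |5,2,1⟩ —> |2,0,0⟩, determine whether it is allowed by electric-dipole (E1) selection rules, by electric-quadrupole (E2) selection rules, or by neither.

Δl = 0 − 2 = -2; l_i + l_f = 2.
Δm_l = -1.
E1 (Δl = ±1, |Δm_l| ≤ 1): not satisfied.
E2 (Δl = 0,±2, l_i+l_f ≥ 2, |Δm_l| ≤ 2): satisfied.

E2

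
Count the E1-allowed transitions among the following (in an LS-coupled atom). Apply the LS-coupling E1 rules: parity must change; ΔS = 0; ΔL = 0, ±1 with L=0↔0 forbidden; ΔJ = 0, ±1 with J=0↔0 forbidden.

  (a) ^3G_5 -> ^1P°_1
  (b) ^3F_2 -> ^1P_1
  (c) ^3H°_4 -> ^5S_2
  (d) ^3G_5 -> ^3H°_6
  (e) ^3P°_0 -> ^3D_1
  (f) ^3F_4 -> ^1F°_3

2

(a) forbidden (ΔS, ΔL, ΔJ fail)
(b) forbidden (parity, ΔS, ΔL fail)
(c) forbidden (ΔS, ΔL, ΔJ fail)
(d) allowed
(e) allowed
(f) forbidden (ΔS fails)
Total allowed: 2 of 6.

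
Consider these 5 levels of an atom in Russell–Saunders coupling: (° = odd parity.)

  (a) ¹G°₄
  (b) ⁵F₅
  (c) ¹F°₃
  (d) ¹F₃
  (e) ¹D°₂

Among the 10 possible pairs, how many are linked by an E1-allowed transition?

(a)–(b): forbidden (ΔS).
(a)–(c): forbidden (parity).
(a)–(d): allowed.
(a)–(e): forbidden (parity, ΔL, ΔJ).
(b)–(c): forbidden (ΔS, ΔJ).
(b)–(d): forbidden (parity, ΔS, ΔJ).
(b)–(e): forbidden (ΔS, ΔJ).
(c)–(d): allowed.
(c)–(e): forbidden (parity).
(d)–(e): allowed.
Allowed pairs: 3 of 10.

3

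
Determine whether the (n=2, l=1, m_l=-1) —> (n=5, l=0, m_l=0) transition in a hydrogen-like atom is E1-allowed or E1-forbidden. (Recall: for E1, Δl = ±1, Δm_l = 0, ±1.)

l: 1 → 0 (Δl = -1). Δl = ±1 ✓.
Δm_l = 0 − (-1) = +1. E1 requires Δm_l = 0, ±1: ✓.
All E1 selection rules are satisfied.

allowed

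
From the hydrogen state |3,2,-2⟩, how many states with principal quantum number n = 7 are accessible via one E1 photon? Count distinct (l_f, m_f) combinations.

E1 requires Δl = ±1, so l_f ∈ {1, 3}; with 0 ≤ l_f ≤ n_f−1 = 6, the allowed l_f values are {1, 3}.
For l_f = 1: m_f ∈ {m_i−1, m_i, m_i+1} ∩ [−1, 1] = {-1} → 1 state.
For l_f = 3: m_f ∈ {m_i−1, m_i, m_i+1} ∩ [−3, 3] = {-3, -2, -1} → 3 states.
Total: 4.

4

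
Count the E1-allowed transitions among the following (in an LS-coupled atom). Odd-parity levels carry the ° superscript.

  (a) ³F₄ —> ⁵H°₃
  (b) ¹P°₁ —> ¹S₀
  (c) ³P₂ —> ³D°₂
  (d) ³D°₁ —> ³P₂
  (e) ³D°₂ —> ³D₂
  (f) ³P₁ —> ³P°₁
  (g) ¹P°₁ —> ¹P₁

(a) forbidden (ΔS, ΔL fail)
(b) allowed
(c) allowed
(d) allowed
(e) allowed
(f) allowed
(g) allowed
Total allowed: 6 of 7.

6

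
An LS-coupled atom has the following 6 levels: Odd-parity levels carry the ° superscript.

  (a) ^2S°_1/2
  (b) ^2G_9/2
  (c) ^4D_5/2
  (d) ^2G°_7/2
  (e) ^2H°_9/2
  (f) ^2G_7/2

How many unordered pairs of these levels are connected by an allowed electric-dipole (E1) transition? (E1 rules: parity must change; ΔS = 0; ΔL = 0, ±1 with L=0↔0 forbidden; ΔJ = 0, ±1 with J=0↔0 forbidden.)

4

(a)–(b): forbidden (ΔL, ΔJ).
(a)–(c): forbidden (ΔS, ΔL, ΔJ).
(a)–(d): forbidden (parity, ΔL, ΔJ).
(a)–(e): forbidden (parity, ΔL, ΔJ).
(a)–(f): forbidden (ΔL, ΔJ).
(b)–(c): forbidden (parity, ΔS, ΔL, ΔJ).
(b)–(d): allowed.
(b)–(e): allowed.
(b)–(f): forbidden (parity).
(c)–(d): forbidden (ΔS, ΔL).
(c)–(e): forbidden (ΔS, ΔL, ΔJ).
(c)–(f): forbidden (parity, ΔS, ΔL).
(d)–(e): forbidden (parity).
(d)–(f): allowed.
(e)–(f): allowed.
Allowed pairs: 4 of 15.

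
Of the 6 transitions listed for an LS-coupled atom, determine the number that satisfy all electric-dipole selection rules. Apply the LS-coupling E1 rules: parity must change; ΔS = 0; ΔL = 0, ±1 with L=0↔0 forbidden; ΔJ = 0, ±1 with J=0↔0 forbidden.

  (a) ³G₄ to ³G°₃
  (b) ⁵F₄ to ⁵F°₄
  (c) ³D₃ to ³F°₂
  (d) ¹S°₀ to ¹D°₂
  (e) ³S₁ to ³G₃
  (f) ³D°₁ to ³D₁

(a) allowed
(b) allowed
(c) allowed
(d) forbidden (parity, ΔL, ΔJ fail)
(e) forbidden (parity, ΔL, ΔJ fail)
(f) allowed
Total allowed: 4 of 6.

4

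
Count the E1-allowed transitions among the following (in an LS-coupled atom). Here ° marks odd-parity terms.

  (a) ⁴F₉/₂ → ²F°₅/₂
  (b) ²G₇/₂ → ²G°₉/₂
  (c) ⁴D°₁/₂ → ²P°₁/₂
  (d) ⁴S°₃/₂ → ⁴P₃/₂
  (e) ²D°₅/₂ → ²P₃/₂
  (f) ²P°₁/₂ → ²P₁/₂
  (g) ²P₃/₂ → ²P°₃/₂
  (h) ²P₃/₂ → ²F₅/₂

(a) forbidden (ΔS, ΔJ fail)
(b) allowed
(c) forbidden (parity, ΔS fail)
(d) allowed
(e) allowed
(f) allowed
(g) allowed
(h) forbidden (parity, ΔL fail)
Total allowed: 5 of 8.

5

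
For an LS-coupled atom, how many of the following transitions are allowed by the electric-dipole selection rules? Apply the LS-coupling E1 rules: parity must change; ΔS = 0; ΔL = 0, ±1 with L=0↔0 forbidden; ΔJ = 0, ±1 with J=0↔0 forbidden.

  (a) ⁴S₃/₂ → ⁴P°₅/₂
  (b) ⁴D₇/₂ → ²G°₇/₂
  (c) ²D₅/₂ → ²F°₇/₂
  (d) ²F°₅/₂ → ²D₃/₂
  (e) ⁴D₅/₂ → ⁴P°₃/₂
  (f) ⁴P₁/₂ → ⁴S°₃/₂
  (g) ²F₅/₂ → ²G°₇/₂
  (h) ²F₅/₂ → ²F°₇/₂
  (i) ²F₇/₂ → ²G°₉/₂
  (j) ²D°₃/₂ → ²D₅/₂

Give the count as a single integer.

9

(a) allowed
(b) forbidden (ΔS, ΔL fail)
(c) allowed
(d) allowed
(e) allowed
(f) allowed
(g) allowed
(h) allowed
(i) allowed
(j) allowed
Total allowed: 9 of 10.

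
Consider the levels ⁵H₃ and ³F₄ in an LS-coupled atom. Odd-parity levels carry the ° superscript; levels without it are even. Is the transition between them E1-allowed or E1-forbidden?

Reading off the term symbols: S 2→1, L 5→3, J 3→4, parity even→even.
ΔL = 0, ±1 (not L=0↔0): L: 5 → 3, ΔL = -2 — violated.
Parity must change: even → even — violated.
ΔS = 0: S: 2 → 1 — violated.
ΔJ = 0, ±1 (not J=0↔0): J: 3 → 4, ΔJ = +1 — satisfied.
Rule(s) violated: parity, ΔS, ΔL.

forbidden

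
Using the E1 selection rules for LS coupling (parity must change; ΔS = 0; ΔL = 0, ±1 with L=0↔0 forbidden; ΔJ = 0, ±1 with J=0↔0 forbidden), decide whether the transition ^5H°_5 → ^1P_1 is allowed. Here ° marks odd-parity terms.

forbidden

Initial level: S=2, L=5, J=5, parity odd. Final level: S=0, L=1, J=1, parity even.
ΔJ = 0, ±1 (not J=0↔0): J: 5 → 1, ΔJ = -4 — fails.
Parity must change: odd → even — passes.
ΔS = 0: S: 2 → 0 — fails.
ΔL = 0, ±1 (not L=0↔0): L: 5 → 1, ΔL = -4 — fails.
Rule(s) violated: ΔS, ΔL, ΔJ.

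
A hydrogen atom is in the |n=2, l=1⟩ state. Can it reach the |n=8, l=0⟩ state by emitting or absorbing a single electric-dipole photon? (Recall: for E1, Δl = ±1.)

l: 1 → 0 (Δl = -1). Δl = ±1 passes.
All E1 selection rules are satisfied.

allowed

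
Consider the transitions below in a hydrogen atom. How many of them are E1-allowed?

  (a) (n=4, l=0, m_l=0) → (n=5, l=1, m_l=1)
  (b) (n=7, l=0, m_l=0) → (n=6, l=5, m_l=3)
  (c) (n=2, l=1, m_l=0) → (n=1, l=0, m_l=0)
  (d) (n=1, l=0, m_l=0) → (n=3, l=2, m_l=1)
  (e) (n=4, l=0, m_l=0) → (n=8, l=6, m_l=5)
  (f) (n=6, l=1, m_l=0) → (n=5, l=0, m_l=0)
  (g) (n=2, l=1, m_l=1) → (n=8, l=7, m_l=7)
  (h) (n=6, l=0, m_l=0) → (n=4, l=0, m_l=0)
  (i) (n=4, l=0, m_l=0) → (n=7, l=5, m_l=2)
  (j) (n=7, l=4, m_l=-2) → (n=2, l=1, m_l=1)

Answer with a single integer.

(a) allowed
(b) forbidden — Δl = +5 (E1 requires Δl = ±1); Δm_l = +3 (E1 requires Δm_l = 0, ±1)
(c) allowed
(d) forbidden — Δl = +2 (E1 requires Δl = ±1)
(e) forbidden — Δl = +6 (E1 requires Δl = ±1); Δm_l = +5 (E1 requires Δm_l = 0, ±1)
(f) allowed
(g) forbidden — Δl = +6 (E1 requires Δl = ±1); Δm_l = +6 (E1 requires Δm_l = 0, ±1)
(h) forbidden — Δl = +0 (E1 requires Δl = ±1)
(i) forbidden — Δl = +5 (E1 requires Δl = ±1); Δm_l = +2 (E1 requires Δm_l = 0, ±1)
(j) forbidden — Δl = -3 (E1 requires Δl = ±1); Δm_l = +3 (E1 requires Δm_l = 0, ±1)
Total allowed: 3 of 10.

3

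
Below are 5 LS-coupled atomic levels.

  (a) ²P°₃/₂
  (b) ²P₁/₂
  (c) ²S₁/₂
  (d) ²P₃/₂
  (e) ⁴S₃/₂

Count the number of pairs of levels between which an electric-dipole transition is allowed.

(a)–(b): allowed.
(a)–(c): allowed.
(a)–(d): allowed.
(a)–(e): forbidden (ΔS).
(b)–(c): forbidden (parity).
(b)–(d): forbidden (parity).
(b)–(e): forbidden (parity, ΔS).
(c)–(d): forbidden (parity).
(c)–(e): forbidden (parity, ΔS, ΔL).
(d)–(e): forbidden (parity, ΔS).
Allowed pairs: 3 of 10.

3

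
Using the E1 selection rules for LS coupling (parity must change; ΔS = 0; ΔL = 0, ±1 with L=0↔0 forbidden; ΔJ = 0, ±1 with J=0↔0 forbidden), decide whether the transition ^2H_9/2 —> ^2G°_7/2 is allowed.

allowed

Initial level: S=1/2, L=5, J=9/2, parity even. Final level: S=1/2, L=4, J=7/2, parity odd.
Parity must change: even → odd — passes.
ΔS = 0: S: 1/2 → 1/2 — passes.
ΔL = 0, ±1 (not L=0↔0): L: 5 → 4, ΔL = -1 — passes.
ΔJ = 0, ±1 (not J=0↔0): J: 9/2 → 7/2, ΔJ = -1 — passes.
All four E1 rules are satisfied.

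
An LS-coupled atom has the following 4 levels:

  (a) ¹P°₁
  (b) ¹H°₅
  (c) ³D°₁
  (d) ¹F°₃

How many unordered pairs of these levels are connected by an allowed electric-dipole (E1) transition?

(a)–(b): forbidden (parity, ΔL, ΔJ).
(a)–(c): forbidden (parity, ΔS).
(a)–(d): forbidden (parity, ΔL, ΔJ).
(b)–(c): forbidden (parity, ΔS, ΔL, ΔJ).
(b)–(d): forbidden (parity, ΔL, ΔJ).
(c)–(d): forbidden (parity, ΔS, ΔJ).
Allowed pairs: 0 of 6.

0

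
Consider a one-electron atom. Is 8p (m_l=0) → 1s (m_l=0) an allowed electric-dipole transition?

allowed

Δl = 0 − 1 = -1; the E1 rule Δl = ±1 is passes.
m_l: 0 → 0 (Δm_l = +0). |Δm_l| ≤ 1 passes.
All E1 selection rules are satisfied.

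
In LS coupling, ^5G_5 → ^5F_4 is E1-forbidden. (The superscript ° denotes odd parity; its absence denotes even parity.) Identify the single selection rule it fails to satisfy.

parity

Parity must change: even → even — fails.
ΔS = 0: S: 2 → 2 — ok.
ΔL = 0, ±1 (not L=0↔0): L: 4 → 3, ΔL = -1 — ok.
ΔJ = 0, ±1 (not J=0↔0): J: 5 → 4, ΔJ = -1 — ok.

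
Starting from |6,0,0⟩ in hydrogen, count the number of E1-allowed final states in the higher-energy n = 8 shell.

E1 requires Δl = ±1, so l_f ∈ {-1, 1}; with 0 ≤ l_f ≤ n_f−1 = 7, the allowed l_f values are {1}.
For l_f = 1: m_f ∈ {m_i−1, m_i, m_i+1} ∩ [−1, 1] = {-1, 0, 1} → 3 states.
Total: 3.

3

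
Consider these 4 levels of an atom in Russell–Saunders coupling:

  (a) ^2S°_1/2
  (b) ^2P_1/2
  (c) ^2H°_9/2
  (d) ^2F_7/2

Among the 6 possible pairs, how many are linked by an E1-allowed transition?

(a)–(b): allowed.
(a)–(c): forbidden (parity, ΔL, ΔJ).
(a)–(d): forbidden (ΔL, ΔJ).
(b)–(c): forbidden (ΔL, ΔJ).
(b)–(d): forbidden (parity, ΔL, ΔJ).
(c)–(d): forbidden (ΔL).
Allowed pairs: 1 of 6.

1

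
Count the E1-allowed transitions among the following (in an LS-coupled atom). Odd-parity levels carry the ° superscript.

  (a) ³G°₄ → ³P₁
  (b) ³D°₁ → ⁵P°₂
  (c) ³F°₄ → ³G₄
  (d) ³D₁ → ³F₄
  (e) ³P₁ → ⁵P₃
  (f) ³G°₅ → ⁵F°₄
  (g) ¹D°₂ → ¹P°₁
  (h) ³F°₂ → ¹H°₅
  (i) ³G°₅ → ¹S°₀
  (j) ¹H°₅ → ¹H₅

(a) forbidden (ΔL, ΔJ fail)
(b) forbidden (parity, ΔS fail)
(c) allowed
(d) forbidden (parity, ΔJ fail)
(e) forbidden (parity, ΔS, ΔJ fail)
(f) forbidden (parity, ΔS fail)
(g) forbidden (parity fails)
(h) forbidden (parity, ΔS, ΔL, ΔJ fail)
(i) forbidden (parity, ΔS, ΔL, ΔJ fail)
(j) allowed
Total allowed: 2 of 10.

2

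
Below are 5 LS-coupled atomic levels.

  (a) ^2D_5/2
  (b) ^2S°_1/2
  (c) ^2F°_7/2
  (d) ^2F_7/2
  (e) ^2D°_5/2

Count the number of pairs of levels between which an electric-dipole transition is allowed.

(a)–(b): forbidden (ΔL, ΔJ).
(a)–(c): allowed.
(a)–(d): forbidden (parity).
(a)–(e): allowed.
(b)–(c): forbidden (parity, ΔL, ΔJ).
(b)–(d): forbidden (ΔL, ΔJ).
(b)–(e): forbidden (parity, ΔL, ΔJ).
(c)–(d): allowed.
(c)–(e): forbidden (parity).
(d)–(e): allowed.
Allowed pairs: 4 of 10.

4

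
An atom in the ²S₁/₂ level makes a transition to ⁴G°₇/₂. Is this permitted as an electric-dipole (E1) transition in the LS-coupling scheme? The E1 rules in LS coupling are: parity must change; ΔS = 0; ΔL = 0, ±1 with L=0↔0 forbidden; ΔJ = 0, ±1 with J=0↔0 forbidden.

forbidden

Reading off the term symbols: S 1/2→3/2, L 0→4, J 1/2→7/2, parity even→odd.
Parity must change: even → odd — ✓.
ΔS = 0: S: 1/2 → 3/2 — ✗.
ΔL = 0, ±1 (not L=0↔0): L: 0 → 4, ΔL = +4 — ✗.
ΔJ = 0, ±1 (not J=0↔0): J: 1/2 → 7/2, ΔJ = +3 — ✗.
Rule(s) violated: ΔS, ΔL, ΔJ.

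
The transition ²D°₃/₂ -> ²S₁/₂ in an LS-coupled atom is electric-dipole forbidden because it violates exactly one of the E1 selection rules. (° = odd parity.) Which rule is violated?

the ΔL = 0, ±1 rule

Initial level: S=1/2, L=2, J=3/2, parity odd. Final level: S=1/2, L=0, J=1/2, parity even.
Parity must change: odd → even — ✓.
ΔS = 0: S: 1/2 → 1/2 — ✓.
ΔL = 0, ±1 (not L=0↔0): L: 2 → 0, ΔL = -2 — ✗.
ΔJ = 0, ±1 (not J=0↔0): J: 3/2 → 1/2, ΔJ = -1 — ✓.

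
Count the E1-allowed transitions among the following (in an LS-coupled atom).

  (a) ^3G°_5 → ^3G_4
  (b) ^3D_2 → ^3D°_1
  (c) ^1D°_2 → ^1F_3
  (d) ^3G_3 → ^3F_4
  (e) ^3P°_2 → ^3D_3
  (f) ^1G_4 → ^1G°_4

(a) allowed
(b) allowed
(c) allowed
(d) forbidden (parity fails)
(e) allowed
(f) allowed
Total allowed: 5 of 6.

5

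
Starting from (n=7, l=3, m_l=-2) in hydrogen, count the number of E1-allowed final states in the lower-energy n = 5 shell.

E1 requires Δl = ±1, so l_f ∈ {2, 4}; with 0 ≤ l_f ≤ n_f−1 = 4, the allowed l_f values are {2, 4}.
For l_f = 2: m_f ∈ {m_i−1, m_i, m_i+1} ∩ [−2, 2] = {-2, -1} → 2 states.
For l_f = 4: m_f ∈ {m_i−1, m_i, m_i+1} ∩ [−4, 4] = {-3, -2, -1} → 3 states.
Total: 5.

5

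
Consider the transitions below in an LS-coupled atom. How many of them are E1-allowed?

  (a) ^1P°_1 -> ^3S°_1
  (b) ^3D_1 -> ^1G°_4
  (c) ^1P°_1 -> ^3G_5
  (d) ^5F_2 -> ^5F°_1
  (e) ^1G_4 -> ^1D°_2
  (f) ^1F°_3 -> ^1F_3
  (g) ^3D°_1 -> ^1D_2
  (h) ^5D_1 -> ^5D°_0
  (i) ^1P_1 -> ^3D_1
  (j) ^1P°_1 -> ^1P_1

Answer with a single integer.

(a) forbidden (parity, ΔS fail)
(b) forbidden (ΔS, ΔL, ΔJ fail)
(c) forbidden (ΔS, ΔL, ΔJ fail)
(d) allowed
(e) forbidden (ΔL, ΔJ fail)
(f) allowed
(g) forbidden (ΔS fails)
(h) allowed
(i) forbidden (parity, ΔS fail)
(j) allowed
Total allowed: 4 of 10.

4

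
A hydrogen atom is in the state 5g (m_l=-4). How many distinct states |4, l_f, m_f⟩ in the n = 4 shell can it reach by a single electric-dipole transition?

1

E1 requires Δl = ±1, so l_f ∈ {3, 5}; with 0 ≤ l_f ≤ n_f−1 = 3, the allowed l_f values are {3}.
For l_f = 3: m_f ∈ {m_i−1, m_i, m_i+1} ∩ [−3, 3] = {-3} → 1 state.
Total: 1.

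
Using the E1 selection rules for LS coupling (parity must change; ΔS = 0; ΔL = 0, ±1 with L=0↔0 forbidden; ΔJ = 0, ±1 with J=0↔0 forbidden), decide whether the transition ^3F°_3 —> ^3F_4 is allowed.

allowed

Reading off the term symbols: S 1→1, L 3→3, J 3→4, parity odd→even.
Parity must change: odd → even — passes.
ΔS = 0: S: 1 → 1 — passes.
ΔL = 0, ±1 (not L=0↔0): L: 3 → 3, ΔL = +0 — passes.
ΔJ = 0, ±1 (not J=0↔0): J: 3 → 4, ΔJ = +1 — passes.
All four E1 rules are satisfied.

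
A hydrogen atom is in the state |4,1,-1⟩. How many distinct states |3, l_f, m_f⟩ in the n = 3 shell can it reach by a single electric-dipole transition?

4

E1 requires Δl = ±1, so l_f ∈ {0, 2}; with 0 ≤ l_f ≤ n_f−1 = 2, the allowed l_f values are {0, 2}.
For l_f = 0: m_f ∈ {m_i−1, m_i, m_i+1} ∩ [−0, 0] = {0} → 1 state.
For l_f = 2: m_f ∈ {m_i−1, m_i, m_i+1} ∩ [−2, 2] = {-2, -1, 0} → 3 states.
Total: 4.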